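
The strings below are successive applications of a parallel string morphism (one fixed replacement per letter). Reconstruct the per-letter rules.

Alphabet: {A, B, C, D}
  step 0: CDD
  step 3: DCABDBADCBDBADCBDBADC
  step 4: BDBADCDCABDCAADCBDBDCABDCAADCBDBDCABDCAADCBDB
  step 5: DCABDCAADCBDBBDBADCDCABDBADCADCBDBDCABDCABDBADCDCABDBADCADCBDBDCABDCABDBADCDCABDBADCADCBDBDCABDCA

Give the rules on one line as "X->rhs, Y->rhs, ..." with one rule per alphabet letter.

A->ADC, B->DCA, C->DB, D->B

  step 4 ⇒ step 5: BDBADCDCABDCAADCBDBDCABDCAADCBDBDCABDCAADCBDB ⇒ DCA·B·DCA·ADC·B·DB·B·DB·ADC·DCA·B·DB·ADC·ADC·B·DB·DCA·B·DCA·B·DB·ADC·DCA·B·DB·ADC·ADC·B·DB·DCA·B·DCA·B·DB·ADC·DCA·B·DB·ADC·ADC·B·DB·DCA·B·DCA
    A ↦ ADC
    B ↦ DCA
    C ↦ DB
    D ↦ B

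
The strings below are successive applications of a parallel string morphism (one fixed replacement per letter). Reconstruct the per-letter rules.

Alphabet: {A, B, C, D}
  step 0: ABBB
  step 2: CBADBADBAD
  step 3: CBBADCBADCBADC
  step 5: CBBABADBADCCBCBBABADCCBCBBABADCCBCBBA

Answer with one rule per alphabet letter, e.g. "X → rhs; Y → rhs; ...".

  step 2 ⇒ step 3: CBADBADBAD ⇒ CB·BA·D·C·BA·D·C·BA·D·C
    A ↦ D
    B ↦ BA
    C ↦ CB
    D ↦ C

A->D, B->BA, C->CB, D->C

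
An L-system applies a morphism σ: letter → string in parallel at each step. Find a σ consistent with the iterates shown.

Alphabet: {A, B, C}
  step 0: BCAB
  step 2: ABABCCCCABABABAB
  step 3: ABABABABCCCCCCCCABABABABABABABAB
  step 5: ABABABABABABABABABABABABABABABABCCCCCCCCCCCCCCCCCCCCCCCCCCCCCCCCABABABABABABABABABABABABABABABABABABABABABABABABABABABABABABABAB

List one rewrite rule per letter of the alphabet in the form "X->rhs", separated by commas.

  step 2 ⇒ step 3: ABABCCCCABABABAB ⇒ AB·AB·AB·AB·CC·CC·CC·CC·AB·AB·AB·AB·AB·AB·AB·AB
    A ↦ AB
    B ↦ AB
    C ↦ CC

A->AB, B->AB, C->CC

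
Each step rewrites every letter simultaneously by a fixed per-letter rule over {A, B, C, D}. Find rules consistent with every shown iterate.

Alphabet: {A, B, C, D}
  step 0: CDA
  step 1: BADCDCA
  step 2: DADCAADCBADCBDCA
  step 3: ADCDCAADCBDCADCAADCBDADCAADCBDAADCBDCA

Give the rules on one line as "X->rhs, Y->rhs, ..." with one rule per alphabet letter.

  step 2 ⇒ step 3: DADCAADCBADCBDCA ⇒ ADC·DCA·ADC·B·DCA·DCA·ADC·B·DA·DCA·ADC·B·DA·ADC·B·DCA
    A ↦ DCA
    B ↦ DA
    C ↦ B
    D ↦ ADC

A->DCA, B->DA, C->B, D->ADC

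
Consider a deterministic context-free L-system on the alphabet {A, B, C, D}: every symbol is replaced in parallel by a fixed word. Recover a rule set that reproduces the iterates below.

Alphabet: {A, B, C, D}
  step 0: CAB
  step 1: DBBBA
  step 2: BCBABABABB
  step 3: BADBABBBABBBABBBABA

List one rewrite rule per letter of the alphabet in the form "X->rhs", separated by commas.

  step 2 ⇒ step 3: BCBABABABB ⇒ BA·D·BA·BB·BA·BB·BA·BB·BA·BA
    A ↦ BB
    B ↦ BA
    C ↦ D
  step 1 ⇒ step 2: DBBBA ⇒ BC·BA·BA·BA·BB
    D ↦ BC

A->BB, B->BA, C->D, D->BC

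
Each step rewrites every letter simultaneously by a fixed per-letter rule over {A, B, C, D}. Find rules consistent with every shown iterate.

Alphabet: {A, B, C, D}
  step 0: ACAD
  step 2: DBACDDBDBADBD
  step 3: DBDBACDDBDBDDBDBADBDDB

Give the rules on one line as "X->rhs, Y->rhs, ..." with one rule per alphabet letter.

  step 2 ⇒ step 3: DBACDDBDBADBD ⇒ DB·D·BA·CD·DB·DB·D·DB·D·BA·DB·D·DB
    A ↦ BA
    B ↦ D
    C ↦ CD
    D ↦ DB

A->BA, B->D, C->CD, D->DB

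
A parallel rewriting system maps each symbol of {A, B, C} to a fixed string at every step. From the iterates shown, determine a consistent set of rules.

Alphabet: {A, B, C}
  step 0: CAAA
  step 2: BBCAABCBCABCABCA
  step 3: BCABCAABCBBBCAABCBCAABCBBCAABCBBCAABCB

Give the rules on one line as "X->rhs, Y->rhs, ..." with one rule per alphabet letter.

A->B, B->BCA, C->ABC

  step 2 ⇒ step 3: BBCAABCBCABCABCA ⇒ BCA·BCA·ABC·B·B·BCA·ABC·BCA·ABC·B·BCA·ABC·B·BCA·ABC·B
    A ↦ B
    B ↦ BCA
    C ↦ ABC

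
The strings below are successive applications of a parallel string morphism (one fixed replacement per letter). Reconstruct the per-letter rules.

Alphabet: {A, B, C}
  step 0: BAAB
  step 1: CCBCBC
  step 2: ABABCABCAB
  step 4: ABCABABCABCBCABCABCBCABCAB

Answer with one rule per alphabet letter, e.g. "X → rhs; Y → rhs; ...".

  step 1 ⇒ step 2: CCBCBC ⇒ AB·AB·C·AB·C·AB
    B ↦ C
    C ↦ AB
  step 0 ⇒ step 1: BAAB ⇒ C·CB·CB·C
    A ↦ CB

A->CB, B->C, C->AB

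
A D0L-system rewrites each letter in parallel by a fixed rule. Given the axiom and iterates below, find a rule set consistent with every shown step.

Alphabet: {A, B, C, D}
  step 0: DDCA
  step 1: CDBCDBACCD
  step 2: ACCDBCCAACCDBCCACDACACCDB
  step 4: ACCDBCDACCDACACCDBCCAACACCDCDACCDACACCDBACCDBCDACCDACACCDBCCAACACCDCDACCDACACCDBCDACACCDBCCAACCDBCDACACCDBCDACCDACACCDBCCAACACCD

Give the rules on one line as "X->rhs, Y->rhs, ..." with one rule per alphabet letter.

  step 1 ⇒ step 2: CDBCDBACCD ⇒ AC·CDB·CCA·AC·CDB·CCA·CD·AC·AC·CDB
    A ↦ CD
    B ↦ CCA
    C ↦ AC
    D ↦ CDB

A->CD, B->CCA, C->AC, D->CDB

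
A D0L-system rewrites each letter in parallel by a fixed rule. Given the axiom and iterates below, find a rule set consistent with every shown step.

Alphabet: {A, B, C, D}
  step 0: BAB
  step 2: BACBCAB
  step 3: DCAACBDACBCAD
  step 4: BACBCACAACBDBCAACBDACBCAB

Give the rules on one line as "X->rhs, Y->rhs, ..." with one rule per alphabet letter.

A->CA, B->D, C->ACB, D->B

  step 3 ⇒ step 4: DCAACBDACBCAD ⇒ B·ACB·CA·CA·ACB·D·B·CA·ACB·D·ACB·CA·B
    A ↦ CA
    B ↦ D
    C ↦ ACB
    D ↦ B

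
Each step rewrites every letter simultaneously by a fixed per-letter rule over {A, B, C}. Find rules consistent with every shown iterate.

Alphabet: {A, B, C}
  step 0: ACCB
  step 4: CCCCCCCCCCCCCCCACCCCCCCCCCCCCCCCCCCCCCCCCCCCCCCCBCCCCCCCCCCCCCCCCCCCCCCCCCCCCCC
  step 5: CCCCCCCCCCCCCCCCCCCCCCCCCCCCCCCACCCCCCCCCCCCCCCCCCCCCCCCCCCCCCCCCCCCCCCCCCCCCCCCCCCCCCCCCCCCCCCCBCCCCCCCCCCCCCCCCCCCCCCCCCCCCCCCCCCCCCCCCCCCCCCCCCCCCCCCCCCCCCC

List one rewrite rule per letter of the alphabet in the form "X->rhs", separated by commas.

  step 4 ⇒ step 5: CCCCCCCCCCCCCCCACCCCCCCCCCCCCCCCCCCCCCCCCCCCCCCCBCCCCCCCCCCCCCCCCCCCCCCCCCCCCCC ⇒ CC·CC·CC·CC·CC·CC·CC·CC·CC·CC·CC·CC·CC·CC·CC·CA·CC·CC·CC·CC·CC·CC·CC·CC·CC·CC·CC·CC·CC·CC·CC·CC·CC·CC·CC·CC·CC·CC·CC·CC·CC·CC·CC·CC·CC·CC·CC·CC·BCC·CC·CC·CC·CC·CC·CC·CC·CC·CC·CC·CC·CC·CC·CC·CC·CC·CC·CC·CC·CC·CC·CC·CC·CC·CC·CC·CC·CC·CC·CC
    A ↦ CA
    B ↦ BCC
    C ↦ CC

A->CA, B->BCC, C->CC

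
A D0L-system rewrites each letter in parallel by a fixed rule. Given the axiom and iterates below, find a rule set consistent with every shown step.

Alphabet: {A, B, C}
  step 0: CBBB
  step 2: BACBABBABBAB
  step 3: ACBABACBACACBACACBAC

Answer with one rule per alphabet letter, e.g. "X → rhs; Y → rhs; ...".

  step 2 ⇒ step 3: BACBABBABBAB ⇒ AC·B·AB·AC·B·AC·AC·B·AC·AC·B·AC
    A ↦ B
    B ↦ AC
    C ↦ AB

A->B, B->AC, C->AB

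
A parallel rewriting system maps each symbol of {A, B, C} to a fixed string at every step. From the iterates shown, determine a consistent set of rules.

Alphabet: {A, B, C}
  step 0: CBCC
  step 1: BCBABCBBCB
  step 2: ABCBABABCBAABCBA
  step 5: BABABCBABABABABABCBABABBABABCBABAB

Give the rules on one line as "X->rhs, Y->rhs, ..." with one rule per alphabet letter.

  step 1 ⇒ step 2: BCBABCBBCB ⇒ A·BCB·A·B·A·BCB·A·A·BCB·A
    A ↦ B
    B ↦ A
    C ↦ BCB

A->B, B->A, C->BCB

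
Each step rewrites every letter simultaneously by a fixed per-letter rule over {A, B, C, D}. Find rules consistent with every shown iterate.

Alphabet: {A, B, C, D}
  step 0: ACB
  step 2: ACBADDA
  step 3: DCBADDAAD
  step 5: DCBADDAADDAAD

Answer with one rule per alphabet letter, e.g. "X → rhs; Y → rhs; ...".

A->D, B->AD, C->CB, D->A

  step 2 ⇒ step 3: ACBADDA ⇒ D·CB·AD·D·A·A·D
    A ↦ D
    B ↦ AD
    C ↦ CB
    D ↦ A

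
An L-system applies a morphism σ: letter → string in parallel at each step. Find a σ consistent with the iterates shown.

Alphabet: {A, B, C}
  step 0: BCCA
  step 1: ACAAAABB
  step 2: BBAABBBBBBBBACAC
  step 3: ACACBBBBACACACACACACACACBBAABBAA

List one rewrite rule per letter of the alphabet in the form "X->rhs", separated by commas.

A->BB, B->AC, C->AA

  step 2 ⇒ step 3: BBAABBBBBBBBACAC ⇒ AC·AC·BB·BB·AC·AC·AC·AC·AC·AC·AC·AC·BB·AA·BB·AA
    A ↦ BB
    B ↦ AC
    C ↦ AA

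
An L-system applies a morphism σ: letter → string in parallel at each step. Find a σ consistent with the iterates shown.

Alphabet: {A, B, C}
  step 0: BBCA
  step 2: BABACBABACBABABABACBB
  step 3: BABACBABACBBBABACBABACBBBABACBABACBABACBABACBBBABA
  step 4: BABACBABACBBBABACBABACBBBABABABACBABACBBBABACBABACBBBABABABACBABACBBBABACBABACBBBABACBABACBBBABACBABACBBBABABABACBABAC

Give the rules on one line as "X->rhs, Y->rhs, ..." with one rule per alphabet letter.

  step 3 ⇒ step 4: BABACBABACBBBABACBABACBBBABACBABACBABACBABACBBBABA ⇒ BA·BAC·BA·BAC·BB·BA·BAC·BA·BAC·BB·BA·BA·BA·BAC·BA·BAC·BB·BA·BAC·BA·BAC·BB·BA·BA·BA·BAC·BA·BAC·BB·BA·BAC·BA·BAC·BB·BA·BAC·BA·BAC·BB·BA·BAC·BA·BAC·BB·BA·BA·BA·BAC·BA·BAC
    A ↦ BAC
    B ↦ BA
    C ↦ BB

A->BAC, B->BA, C->BB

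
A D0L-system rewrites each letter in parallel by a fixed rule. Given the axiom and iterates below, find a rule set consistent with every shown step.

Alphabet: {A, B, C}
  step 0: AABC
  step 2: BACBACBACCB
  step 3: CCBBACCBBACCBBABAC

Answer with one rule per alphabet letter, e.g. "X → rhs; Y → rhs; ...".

  step 2 ⇒ step 3: BACBACBACCB ⇒ C·CB·BA·C·CB·BA·C·CB·BA·BA·C
    A ↦ CB
    B ↦ C
    C ↦ BA

A->CB, B->C, C->BA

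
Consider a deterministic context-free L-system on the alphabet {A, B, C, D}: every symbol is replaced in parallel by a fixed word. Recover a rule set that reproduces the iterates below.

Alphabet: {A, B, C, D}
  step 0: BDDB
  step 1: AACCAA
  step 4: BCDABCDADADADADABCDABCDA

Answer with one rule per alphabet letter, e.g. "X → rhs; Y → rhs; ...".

  step 0 ⇒ step 1: BDDB ⇒ AA·C·C·AA
    B ↦ AA
    D ↦ C
    A ↦ DA  (constrained at step 1)
    C ↦ B  (constrained at step 1)

A->DA, B->AA, C->B, D->C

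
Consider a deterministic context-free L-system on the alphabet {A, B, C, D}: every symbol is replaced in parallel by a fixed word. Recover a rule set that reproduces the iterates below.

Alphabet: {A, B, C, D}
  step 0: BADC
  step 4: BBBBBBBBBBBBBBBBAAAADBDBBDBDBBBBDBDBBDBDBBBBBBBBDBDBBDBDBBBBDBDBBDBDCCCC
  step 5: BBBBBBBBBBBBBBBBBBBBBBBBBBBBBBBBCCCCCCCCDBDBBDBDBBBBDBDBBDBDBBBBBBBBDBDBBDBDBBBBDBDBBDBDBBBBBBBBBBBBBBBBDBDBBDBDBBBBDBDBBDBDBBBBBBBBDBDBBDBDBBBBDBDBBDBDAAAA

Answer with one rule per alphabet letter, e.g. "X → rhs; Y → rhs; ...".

  step 4 ⇒ step 5: BBBBBBBBBBBBBBBBAAAADBDBBDBDBBBBDBDBBDBDBBBBBBBBDBDBBDBDBBBBDBDBBDBDCCCC ⇒ BB·BB·BB·BB·BB·BB·BB·BB·BB·BB·BB·BB·BB·BB·BB·BB·CC·CC·CC·CC·DBD·BB·DBD·BB·BB·DBD·BB·DBD·BB·BB·BB·BB·DBD·BB·DBD·BB·BB·DBD·BB·DBD·BB·BB·BB·BB·BB·BB·BB·BB·DBD·BB·DBD·BB·BB·DBD·BB·DBD·BB·BB·BB·BB·DBD·BB·DBD·BB·BB·DBD·BB·DBD·A·A·A·A
    A ↦ CC
    B ↦ BB
    C ↦ A
    D ↦ DBD

A->CC, B->BB, C->A, D->DBD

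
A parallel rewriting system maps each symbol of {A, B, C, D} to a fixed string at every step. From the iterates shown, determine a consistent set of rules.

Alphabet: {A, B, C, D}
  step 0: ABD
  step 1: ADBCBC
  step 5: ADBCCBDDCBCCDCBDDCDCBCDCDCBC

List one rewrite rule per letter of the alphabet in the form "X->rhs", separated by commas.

  step 0 ⇒ step 1: ABD ⇒ ADB·CB·C
    A ↦ ADB
    B ↦ CB
    D ↦ C
    C ↦ D  (constrained at step 1)

A->ADB, B->CB, C->D, D->C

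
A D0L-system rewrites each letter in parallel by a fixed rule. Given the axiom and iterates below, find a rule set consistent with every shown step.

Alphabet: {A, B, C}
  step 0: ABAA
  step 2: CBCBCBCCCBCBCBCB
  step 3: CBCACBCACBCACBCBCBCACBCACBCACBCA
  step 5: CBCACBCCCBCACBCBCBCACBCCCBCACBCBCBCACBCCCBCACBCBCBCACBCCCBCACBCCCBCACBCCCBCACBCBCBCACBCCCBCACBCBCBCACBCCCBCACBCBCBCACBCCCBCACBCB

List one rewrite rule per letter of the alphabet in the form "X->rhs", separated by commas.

A->CC, B->CA, C->CB

  step 2 ⇒ step 3: CBCBCBCCCBCBCBCB ⇒ CB·CA·CB·CA·CB·CA·CB·CB·CB·CA·CB·CA·CB·CA·CB·CA
    B ↦ CA
    C ↦ CB
    A ↦ CC  (constrained at step 0)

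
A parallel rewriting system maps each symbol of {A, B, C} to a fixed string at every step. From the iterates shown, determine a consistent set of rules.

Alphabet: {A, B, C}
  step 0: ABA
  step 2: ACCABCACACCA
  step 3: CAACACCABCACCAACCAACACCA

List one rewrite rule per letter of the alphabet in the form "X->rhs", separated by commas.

  step 2 ⇒ step 3: ACCABCACACCA ⇒ CA·AC·AC·CA·BC·AC·CA·AC·CA·AC·AC·CA
    A ↦ CA
    B ↦ BC
    C ↦ AC

A->CA, B->BC, C->AC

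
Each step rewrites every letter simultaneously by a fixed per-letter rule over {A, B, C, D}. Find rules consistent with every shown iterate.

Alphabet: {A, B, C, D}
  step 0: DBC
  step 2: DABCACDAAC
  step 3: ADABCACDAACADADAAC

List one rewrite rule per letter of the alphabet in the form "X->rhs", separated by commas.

  step 2 ⇒ step 3: DABCACDAAC ⇒ A·DA·BC·AC·DA·AC·A·DA·DA·AC
    A ↦ DA
    B ↦ BC
    C ↦ AC
    D ↦ A

A->DA, B->BC, C->AC, D->A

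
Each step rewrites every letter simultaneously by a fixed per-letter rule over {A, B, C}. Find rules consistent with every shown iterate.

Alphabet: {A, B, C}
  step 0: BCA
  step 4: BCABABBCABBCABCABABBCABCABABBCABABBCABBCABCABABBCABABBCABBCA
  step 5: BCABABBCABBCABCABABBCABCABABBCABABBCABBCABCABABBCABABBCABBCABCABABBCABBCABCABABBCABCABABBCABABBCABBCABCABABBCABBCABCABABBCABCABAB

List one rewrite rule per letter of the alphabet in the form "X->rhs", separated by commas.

  step 4 ⇒ step 5: BCABABBCABBCABCABABBCABCABABBCABABBCABBCABCABABBCABABBCABBCA ⇒ BCA·BA·B·BCA·B·BCA·BCA·BA·B·BCA·BCA·BA·B·BCA·BA·B·BCA·B·BCA·BCA·BA·B·BCA·BA·B·BCA·B·BCA·BCA·BA·B·BCA·B·BCA·BCA·BA·B·BCA·BCA·BA·B·BCA·BA·B·BCA·B·BCA·BCA·BA·B·BCA·B·BCA·BCA·BA·B·BCA·BCA·BA·B
    A ↦ B
    B ↦ BCA
    C ↦ BA

A->B, B->BCA, C->BA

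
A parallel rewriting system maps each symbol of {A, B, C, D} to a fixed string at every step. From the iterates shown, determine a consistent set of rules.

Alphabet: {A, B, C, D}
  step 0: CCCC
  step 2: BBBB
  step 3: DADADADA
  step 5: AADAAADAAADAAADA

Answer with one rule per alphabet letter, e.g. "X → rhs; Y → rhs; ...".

  step 2 ⇒ step 3: BBBB ⇒ DA·DA·DA·DA
    B ↦ DA
    A ↦ B  (constrained at step 3)
    C ↦ A  (constrained at step 0)
    D ↦ CC  (constrained at step 3)

A->B, B->DA, C->A, D->CC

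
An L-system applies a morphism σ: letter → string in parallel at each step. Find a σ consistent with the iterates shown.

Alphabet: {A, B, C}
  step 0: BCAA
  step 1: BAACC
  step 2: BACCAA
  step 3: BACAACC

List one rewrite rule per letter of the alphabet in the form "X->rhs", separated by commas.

  step 2 ⇒ step 3: BACCAA ⇒ BA·C·A·A·C·C
    A ↦ C
    B ↦ BA
    C ↦ A

A->C, B->BA, C->A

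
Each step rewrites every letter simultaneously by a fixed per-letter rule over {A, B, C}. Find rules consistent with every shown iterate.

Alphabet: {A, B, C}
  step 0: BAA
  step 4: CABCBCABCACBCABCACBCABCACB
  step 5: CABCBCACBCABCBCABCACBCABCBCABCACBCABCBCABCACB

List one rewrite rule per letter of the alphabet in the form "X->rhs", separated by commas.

A->B, B->CB, C->CA

  step 4 ⇒ step 5: CABCBCABCACBCABCACBCABCACB ⇒ CA·B·CB·CA·CB·CA·B·CB·CA·B·CA·CB·CA·B·CB·CA·B·CA·CB·CA·B·CB·CA·B·CA·CB
    A ↦ B
    B ↦ CB
    C ↦ CA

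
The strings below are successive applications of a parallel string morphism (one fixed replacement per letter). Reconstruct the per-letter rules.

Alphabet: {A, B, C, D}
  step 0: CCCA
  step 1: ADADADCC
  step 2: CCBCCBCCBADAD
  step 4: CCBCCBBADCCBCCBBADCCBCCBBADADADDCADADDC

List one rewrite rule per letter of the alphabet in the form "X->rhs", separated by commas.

A->CC, B->DC, C->AD, D->B

  step 1 ⇒ step 2: ADADADCC ⇒ CC·B·CC·B·CC·B·AD·AD
    A ↦ CC
    C ↦ AD
    D ↦ B
    B ↦ DC  (constrained at step 2)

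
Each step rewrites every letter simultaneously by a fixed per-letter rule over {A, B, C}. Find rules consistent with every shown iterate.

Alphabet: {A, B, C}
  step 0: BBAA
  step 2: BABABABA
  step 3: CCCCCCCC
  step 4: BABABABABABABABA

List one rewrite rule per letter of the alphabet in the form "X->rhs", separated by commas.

  step 3 ⇒ step 4: CCCCCCCC ⇒ BA·BA·BA·BA·BA·BA·BA·BA
    C ↦ BA
  step 2 ⇒ step 3: BABABABA ⇒ C·C·C·C·C·C·C·C
    A ↦ C
  step 2 ⇒ step 3: BABABABA ⇒ C·C·C·C·C·C·C·C
    B ↦ C

A->C, B->C, C->BA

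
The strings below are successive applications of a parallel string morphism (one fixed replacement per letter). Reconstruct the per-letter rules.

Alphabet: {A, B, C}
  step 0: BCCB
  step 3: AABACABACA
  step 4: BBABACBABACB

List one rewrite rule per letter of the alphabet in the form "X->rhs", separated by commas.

  step 3 ⇒ step 4: AABACABACA ⇒ B·B·A·B·AC·B·A·B·AC·B
    A ↦ B
    B ↦ A
    C ↦ AC

A->B, B->A, C->AC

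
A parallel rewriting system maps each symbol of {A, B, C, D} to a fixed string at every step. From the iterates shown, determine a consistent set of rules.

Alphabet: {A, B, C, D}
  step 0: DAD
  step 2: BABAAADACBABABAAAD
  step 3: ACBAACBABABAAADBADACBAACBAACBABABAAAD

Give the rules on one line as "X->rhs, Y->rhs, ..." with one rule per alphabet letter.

  step 2 ⇒ step 3: BABAAADACBABABAAAD ⇒ AC·BA·AC·BA·BA·BA·AAD·BA·D·AC·BA·AC·BA·AC·BA·BA·BA·AAD
    A ↦ BA
    B ↦ AC
    C ↦ D
    D ↦ AAD

A->BA, B->AC, C->D, D->AAD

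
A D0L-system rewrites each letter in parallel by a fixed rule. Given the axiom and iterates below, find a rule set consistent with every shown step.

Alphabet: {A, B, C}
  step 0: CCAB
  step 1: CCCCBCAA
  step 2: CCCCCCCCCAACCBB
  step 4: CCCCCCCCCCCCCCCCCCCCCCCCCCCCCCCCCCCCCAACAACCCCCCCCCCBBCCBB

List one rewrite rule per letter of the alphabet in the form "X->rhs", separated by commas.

  step 1 ⇒ step 2: CCCCBCAA ⇒ CC·CC·CC·CC·CAA·CC·B·B
    A ↦ B
    B ↦ CAA
    C ↦ CC

A->B, B->CAA, C->CC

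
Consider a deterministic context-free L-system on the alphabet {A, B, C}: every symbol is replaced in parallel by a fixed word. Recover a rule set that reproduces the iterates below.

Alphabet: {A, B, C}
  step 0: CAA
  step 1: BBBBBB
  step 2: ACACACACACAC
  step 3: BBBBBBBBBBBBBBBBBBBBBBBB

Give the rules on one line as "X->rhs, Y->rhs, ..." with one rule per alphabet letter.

  step 2 ⇒ step 3: ACACACACACAC ⇒ BB·BB·BB·BB·BB·BB·BB·BB·BB·BB·BB·BB
    A ↦ BB
    C ↦ BB
  step 1 ⇒ step 2: BBBBBB ⇒ AC·AC·AC·AC·AC·AC
    B ↦ AC

A->BB, B->AC, C->BB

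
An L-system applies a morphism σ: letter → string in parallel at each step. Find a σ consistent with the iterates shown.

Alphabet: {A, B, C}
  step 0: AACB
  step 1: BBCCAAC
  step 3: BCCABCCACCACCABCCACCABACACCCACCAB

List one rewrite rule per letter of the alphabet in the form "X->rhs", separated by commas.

  step 0 ⇒ step 1: AACB ⇒ B·B·CCA·AC
    A ↦ B
    B ↦ AC
    C ↦ CCA

A->B, B->AC, C->CCA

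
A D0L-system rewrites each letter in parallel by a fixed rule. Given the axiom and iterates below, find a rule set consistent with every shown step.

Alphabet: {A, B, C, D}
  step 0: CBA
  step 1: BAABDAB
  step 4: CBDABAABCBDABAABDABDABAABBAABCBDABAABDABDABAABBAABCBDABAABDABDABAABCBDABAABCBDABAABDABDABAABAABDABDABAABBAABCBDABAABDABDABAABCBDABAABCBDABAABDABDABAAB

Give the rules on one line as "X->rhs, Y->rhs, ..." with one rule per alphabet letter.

A->DAB, B->AAB, C->B, D->CB

  step 0 ⇒ step 1: CBA ⇒ B·AAB·DAB
    A ↦ DAB
    B ↦ AAB
    C ↦ B
    D ↦ CB  (constrained at step 1)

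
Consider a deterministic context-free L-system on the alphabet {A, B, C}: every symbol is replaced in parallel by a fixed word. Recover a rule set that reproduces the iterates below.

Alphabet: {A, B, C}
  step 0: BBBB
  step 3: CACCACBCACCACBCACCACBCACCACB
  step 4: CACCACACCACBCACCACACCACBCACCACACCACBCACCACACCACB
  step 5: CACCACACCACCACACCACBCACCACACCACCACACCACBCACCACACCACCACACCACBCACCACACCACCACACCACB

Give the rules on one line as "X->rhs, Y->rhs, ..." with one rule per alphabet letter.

  step 4 ⇒ step 5: CACCACACCACBCACCACACCACBCACCACACCACBCACCACACCACB ⇒ CA·C·CA·CA·C·CA·C·CA·CA·C·CA·CB·CA·C·CA·CA·C·CA·C·CA·CA·C·CA·CB·CA·C·CA·CA·C·CA·C·CA·CA·C·CA·CB·CA·C·CA·CA·C·CA·C·CA·CA·C·CA·CB
    A ↦ C
    B ↦ CB
    C ↦ CA

A->C, B->CB, C->CA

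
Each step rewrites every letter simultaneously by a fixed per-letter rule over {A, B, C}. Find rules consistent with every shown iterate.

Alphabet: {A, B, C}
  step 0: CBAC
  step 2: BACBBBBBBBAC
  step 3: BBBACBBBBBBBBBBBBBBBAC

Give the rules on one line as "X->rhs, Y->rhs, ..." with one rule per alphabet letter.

A->B, B->BB, C->AC

  step 2 ⇒ step 3: BACBBBBBBBAC ⇒ BB·B·AC·BB·BB·BB·BB·BB·BB·BB·B·AC
    A ↦ B
    B ↦ BB
    C ↦ AC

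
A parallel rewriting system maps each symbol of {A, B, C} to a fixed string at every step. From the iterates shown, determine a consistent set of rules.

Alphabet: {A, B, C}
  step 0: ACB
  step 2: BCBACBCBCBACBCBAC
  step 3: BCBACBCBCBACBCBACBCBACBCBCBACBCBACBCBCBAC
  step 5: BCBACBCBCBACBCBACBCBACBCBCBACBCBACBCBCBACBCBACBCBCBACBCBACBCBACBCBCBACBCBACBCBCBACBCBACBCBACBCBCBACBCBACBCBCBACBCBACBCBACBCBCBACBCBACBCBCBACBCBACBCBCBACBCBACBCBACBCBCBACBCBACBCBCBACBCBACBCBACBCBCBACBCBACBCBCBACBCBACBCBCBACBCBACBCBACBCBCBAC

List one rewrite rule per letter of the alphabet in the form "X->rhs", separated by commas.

  step 2 ⇒ step 3: BCBACBCBCBACBCBAC ⇒ BC·BAC·BC·BC·BAC·BC·BAC·BC·BAC·BC·BC·BAC·BC·BAC·BC·BC·BAC
    A ↦ BC
    B ↦ BC
    C ↦ BAC

A->BC, B->BC, C->BAC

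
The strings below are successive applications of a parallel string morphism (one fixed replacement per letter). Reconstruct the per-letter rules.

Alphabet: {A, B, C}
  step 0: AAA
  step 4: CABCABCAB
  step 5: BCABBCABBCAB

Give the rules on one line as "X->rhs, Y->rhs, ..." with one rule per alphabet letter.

  step 4 ⇒ step 5: CABCABCAB ⇒ B·C·AB·B·C·AB·B·C·AB
    A ↦ C
    B ↦ AB
    C ↦ B

A->C, B->AB, C->B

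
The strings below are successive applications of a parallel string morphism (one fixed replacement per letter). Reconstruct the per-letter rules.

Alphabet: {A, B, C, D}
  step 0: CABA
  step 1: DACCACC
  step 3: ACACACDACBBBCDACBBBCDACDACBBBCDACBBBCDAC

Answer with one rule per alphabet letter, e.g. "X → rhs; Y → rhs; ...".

  step 0 ⇒ step 1: CABA ⇒ DAC·C·AC·C
    A ↦ C
    B ↦ AC
    C ↦ DAC
    D ↦ BBB  (constrained at step 1)

A->C, B->AC, C->DAC, D->BBB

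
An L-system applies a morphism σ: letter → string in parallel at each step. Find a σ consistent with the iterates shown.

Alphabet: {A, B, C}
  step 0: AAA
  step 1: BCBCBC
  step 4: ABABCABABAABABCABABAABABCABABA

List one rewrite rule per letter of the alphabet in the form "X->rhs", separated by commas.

A->BC, B->AB, C->A

  step 0 ⇒ step 1: AAA ⇒ BC·BC·BC
    A ↦ BC
    B ↦ AB  (constrained at step 1)
    C ↦ A  (constrained at step 1)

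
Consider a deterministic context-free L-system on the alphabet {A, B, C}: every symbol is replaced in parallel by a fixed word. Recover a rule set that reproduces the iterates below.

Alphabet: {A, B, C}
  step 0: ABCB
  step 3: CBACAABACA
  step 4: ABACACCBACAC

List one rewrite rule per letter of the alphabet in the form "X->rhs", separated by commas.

A->C, B->BA, C->A

  step 3 ⇒ step 4: CBACAABACA ⇒ A·BA·C·A·C·C·BA·C·A·C
    A ↦ C
    B ↦ BA
    C ↦ A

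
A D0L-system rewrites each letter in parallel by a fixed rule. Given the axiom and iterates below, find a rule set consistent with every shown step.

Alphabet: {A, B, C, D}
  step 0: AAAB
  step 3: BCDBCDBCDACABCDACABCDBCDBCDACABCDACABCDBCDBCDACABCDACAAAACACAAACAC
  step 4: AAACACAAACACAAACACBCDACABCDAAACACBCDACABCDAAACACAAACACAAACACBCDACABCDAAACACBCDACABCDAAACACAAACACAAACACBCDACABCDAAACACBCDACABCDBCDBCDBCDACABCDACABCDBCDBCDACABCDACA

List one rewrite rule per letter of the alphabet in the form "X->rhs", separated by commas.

  step 3 ⇒ step 4: BCDBCDBCDACABCDACABCDBCDBCDACABCDACABCDBCDBCDACABCDACAAAACACAAACAC ⇒ AA·ACA·C·AA·ACA·C·AA·ACA·C·BCD·ACA·BCD·AA·ACA·C·BCD·ACA·BCD·AA·ACA·C·AA·ACA·C·AA·ACA·C·BCD·ACA·BCD·AA·ACA·C·BCD·ACA·BCD·AA·ACA·C·AA·ACA·C·AA·ACA·C·BCD·ACA·BCD·AA·ACA·C·BCD·ACA·BCD·BCD·BCD·BCD·ACA·BCD·ACA·BCD·BCD·BCD·ACA·BCD·ACA
    A ↦ BCD
    B ↦ AA
    C ↦ ACA
    D ↦ C

A->BCD, B->AA, C->ACA, D->C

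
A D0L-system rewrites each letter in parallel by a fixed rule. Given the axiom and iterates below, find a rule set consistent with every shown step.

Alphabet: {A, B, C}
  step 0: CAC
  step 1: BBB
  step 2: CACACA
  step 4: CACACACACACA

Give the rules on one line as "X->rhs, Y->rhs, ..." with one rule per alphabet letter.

A->B, B->CA, C->B

  step 1 ⇒ step 2: BBB ⇒ CA·CA·CA
    B ↦ CA
  step 0 ⇒ step 1: CAC ⇒ B·B·B
    A ↦ B
  step 0 ⇒ step 1: CAC ⇒ B·B·B
    C ↦ B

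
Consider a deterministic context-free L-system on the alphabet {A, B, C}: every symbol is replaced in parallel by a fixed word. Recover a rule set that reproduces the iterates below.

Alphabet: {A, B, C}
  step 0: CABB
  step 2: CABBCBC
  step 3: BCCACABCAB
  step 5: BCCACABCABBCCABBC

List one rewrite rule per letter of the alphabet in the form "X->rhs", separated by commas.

A->C, B->CA, C->B

  step 2 ⇒ step 3: CABBCBC ⇒ B·C·CA·CA·B·CA·B
    A ↦ C
    B ↦ CA
    C ↦ B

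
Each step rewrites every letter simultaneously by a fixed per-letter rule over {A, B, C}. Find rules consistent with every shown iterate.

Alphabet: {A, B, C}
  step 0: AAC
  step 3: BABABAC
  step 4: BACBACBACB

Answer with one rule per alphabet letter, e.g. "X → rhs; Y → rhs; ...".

  step 3 ⇒ step 4: BABABAC ⇒ BA·C·BA·C·BA·C·B
    A ↦ C
    B ↦ BA
    C ↦ B

A->C, B->BA, C->B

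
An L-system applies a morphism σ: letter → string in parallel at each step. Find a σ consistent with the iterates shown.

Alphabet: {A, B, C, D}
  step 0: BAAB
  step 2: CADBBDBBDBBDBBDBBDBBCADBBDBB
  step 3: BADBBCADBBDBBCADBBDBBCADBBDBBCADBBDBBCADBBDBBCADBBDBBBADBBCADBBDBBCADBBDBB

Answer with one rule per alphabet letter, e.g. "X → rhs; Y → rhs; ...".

  step 2 ⇒ step 3: CADBBDBBDBBDBBDBBDBBCADBBDBB ⇒ BAD·BB·CA·DBB·DBB·CA·DBB·DBB·CA·DBB·DBB·CA·DBB·DBB·CA·DBB·DBB·CA·DBB·DBB·BAD·BB·CA·DBB·DBB·CA·DBB·DBB
    A ↦ BB
    B ↦ DBB
    C ↦ BAD
    D ↦ CA

A->BB, B->DBB, C->BAD, D->CA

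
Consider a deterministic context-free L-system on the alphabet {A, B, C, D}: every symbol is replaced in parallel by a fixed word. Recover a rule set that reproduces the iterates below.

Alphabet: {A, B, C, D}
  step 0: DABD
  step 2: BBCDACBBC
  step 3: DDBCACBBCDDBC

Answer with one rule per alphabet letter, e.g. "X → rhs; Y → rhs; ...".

A->B, B->D, C->BC, D->AC

  step 2 ⇒ step 3: BBCDACBBC ⇒ D·D·BC·AC·B·BC·D·D·BC
    A ↦ B
    B ↦ D
    C ↦ BC
    D ↦ AC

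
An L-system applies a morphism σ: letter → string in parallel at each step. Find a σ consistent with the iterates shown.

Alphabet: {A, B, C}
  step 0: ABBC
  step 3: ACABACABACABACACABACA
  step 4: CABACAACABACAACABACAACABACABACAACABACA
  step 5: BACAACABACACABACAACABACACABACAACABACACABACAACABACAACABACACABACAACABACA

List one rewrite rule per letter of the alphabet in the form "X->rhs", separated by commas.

  step 4 ⇒ step 5: CABACAACABACAACABACAACABACABACAACABACA ⇒ BA·CA·A·CA·BA·CA·CA·BA·CA·A·CA·BA·CA·CA·BA·CA·A·CA·BA·CA·CA·BA·CA·A·CA·BA·CA·A·CA·BA·CA·CA·BA·CA·A·CA·BA·CA
    A ↦ CA
    B ↦ A
    C ↦ BA

A->CA, B->A, C->BA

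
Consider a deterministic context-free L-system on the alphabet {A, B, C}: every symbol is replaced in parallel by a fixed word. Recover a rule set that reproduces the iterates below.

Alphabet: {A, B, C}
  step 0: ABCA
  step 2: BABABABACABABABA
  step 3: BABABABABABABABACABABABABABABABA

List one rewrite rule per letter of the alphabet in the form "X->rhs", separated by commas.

  step 2 ⇒ step 3: BABABABACABABABA ⇒ BA·BA·BA·BA·BA·BA·BA·BA·CA·BA·BA·BA·BA·BA·BA·BA
    A ↦ BA
    B ↦ BA
    C ↦ CA

A->BA, B->BA, C->CA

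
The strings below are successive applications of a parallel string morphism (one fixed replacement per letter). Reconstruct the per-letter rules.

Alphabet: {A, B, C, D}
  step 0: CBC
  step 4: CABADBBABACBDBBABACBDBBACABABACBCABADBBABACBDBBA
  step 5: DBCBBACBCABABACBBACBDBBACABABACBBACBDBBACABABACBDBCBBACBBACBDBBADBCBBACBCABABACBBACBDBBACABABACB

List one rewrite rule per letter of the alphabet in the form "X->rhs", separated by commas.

  step 4 ⇒ step 5: CABADBBABACBDBBABACBDBBACABABACBCABADBBABACBDBBA ⇒ DB·CB·BA·CB·CA·BA·BA·CB·BA·CB·DB·BA·CA·BA·BA·CB·BA·CB·DB·BA·CA·BA·BA·CB·DB·CB·BA·CB·BA·CB·DB·BA·DB·CB·BA·CB·CA·BA·BA·CB·BA·CB·DB·BA·CA·BA·BA·CB
    A ↦ CB
    B ↦ BA
    C ↦ DB
    D ↦ CA

A->CB, B->BA, C->DB, D->CA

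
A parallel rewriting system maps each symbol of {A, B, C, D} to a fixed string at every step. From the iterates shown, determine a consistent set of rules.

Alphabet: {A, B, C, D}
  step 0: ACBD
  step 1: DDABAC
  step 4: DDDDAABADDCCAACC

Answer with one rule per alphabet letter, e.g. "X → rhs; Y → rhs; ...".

A->DD, B->BA, C->A, D->C

  step 0 ⇒ step 1: ACBD ⇒ DD·A·BA·C
    A ↦ DD
    B ↦ BA
    C ↦ A
    D ↦ C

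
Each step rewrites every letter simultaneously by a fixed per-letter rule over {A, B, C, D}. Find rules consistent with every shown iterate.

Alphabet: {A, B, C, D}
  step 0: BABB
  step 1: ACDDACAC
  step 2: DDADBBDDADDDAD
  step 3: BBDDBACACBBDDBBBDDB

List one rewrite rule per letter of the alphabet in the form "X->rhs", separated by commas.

A->DD, B->AC, C->AD, D->B

  step 2 ⇒ step 3: DDADBBDDADDDAD ⇒ B·B·DD·B·AC·AC·B·B·DD·B·B·B·DD·B
    A ↦ DD
    B ↦ AC
    D ↦ B
  step 1 ⇒ step 2: ACDDACAC ⇒ DD·AD·B·B·DD·AD·DD·AD
    C ↦ AD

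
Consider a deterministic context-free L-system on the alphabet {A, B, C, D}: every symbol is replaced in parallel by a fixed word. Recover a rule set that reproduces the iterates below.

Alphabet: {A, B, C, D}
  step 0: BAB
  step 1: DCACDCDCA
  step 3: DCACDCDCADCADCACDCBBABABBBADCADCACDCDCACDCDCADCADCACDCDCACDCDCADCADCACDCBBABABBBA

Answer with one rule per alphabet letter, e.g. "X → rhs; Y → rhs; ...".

A->CDC, B->DCA, C->BBA, D->BAB

  step 0 ⇒ step 1: BAB ⇒ DCA·CDC·DCA
    A ↦ CDC
    B ↦ DCA
    C ↦ BBA  (constrained at step 1)
    D ↦ BAB  (constrained at step 1)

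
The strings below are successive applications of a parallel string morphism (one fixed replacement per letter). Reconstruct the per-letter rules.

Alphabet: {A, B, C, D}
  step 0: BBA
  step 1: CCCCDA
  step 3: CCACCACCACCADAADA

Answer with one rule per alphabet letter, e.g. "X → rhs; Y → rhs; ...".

  step 0 ⇒ step 1: BBA ⇒ CC·CC·DA
    A ↦ DA
    B ↦ CC
    C ↦ BD  (constrained at step 1)
    D ↦ A  (constrained at step 1)

A->DA, B->CC, C->BD, D->A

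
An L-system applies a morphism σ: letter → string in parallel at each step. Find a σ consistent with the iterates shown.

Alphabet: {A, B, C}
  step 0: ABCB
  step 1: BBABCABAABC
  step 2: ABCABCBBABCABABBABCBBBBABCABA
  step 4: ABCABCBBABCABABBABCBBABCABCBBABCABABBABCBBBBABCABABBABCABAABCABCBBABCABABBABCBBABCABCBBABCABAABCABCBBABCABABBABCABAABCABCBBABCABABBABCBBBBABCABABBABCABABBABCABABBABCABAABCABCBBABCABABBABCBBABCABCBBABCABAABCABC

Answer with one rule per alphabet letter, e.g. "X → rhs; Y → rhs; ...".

  step 1 ⇒ step 2: BBABCABAABC ⇒ ABC·ABC·BB·ABC·ABA·BB·ABC·BB·BB·ABC·ABA
    A ↦ BB
    B ↦ ABC
    C ↦ ABA

A->BB, B->ABC, C->ABA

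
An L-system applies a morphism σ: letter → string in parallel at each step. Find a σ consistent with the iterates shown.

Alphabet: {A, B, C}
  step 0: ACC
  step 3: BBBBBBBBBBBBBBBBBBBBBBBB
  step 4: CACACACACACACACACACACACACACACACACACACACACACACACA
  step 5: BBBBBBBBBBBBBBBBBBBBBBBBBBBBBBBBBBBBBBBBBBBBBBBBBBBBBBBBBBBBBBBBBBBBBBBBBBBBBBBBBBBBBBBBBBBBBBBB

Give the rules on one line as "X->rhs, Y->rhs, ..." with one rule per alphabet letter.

  step 4 ⇒ step 5: CACACACACACACACACACACACACACACACACACACACACACACACA ⇒ BB·BB·BB·BB·BB·BB·BB·BB·BB·BB·BB·BB·BB·BB·BB·BB·BB·BB·BB·BB·BB·BB·BB·BB·BB·BB·BB·BB·BB·BB·BB·BB·BB·BB·BB·BB·BB·BB·BB·BB·BB·BB·BB·BB·BB·BB·BB·BB
    A ↦ BB
    C ↦ BB
  step 3 ⇒ step 4: BBBBBBBBBBBBBBBBBBBBBBBB ⇒ CA·CA·CA·CA·CA·CA·CA·CA·CA·CA·CA·CA·CA·CA·CA·CA·CA·CA·CA·CA·CA·CA·CA·CA
    B ↦ CA

A->BB, B->CA, C->BB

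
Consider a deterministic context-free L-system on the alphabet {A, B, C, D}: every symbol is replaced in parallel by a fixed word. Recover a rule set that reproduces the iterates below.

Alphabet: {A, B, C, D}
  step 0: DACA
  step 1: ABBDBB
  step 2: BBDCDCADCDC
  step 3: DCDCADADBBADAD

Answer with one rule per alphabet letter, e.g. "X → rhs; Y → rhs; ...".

  step 2 ⇒ step 3: BBDCDCADCDC ⇒ DC·DC·A·D·A·D·BB·A·D·A·D
    A ↦ BB
    B ↦ DC
    C ↦ D
    D ↦ A

A->BB, B->DC, C->D, D->A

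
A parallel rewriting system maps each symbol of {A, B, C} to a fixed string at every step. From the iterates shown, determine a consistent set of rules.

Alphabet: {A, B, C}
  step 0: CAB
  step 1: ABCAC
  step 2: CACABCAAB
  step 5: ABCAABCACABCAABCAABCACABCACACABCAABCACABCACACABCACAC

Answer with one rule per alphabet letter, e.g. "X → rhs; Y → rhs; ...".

A->CA, B->C, C->AB

  step 1 ⇒ step 2: ABCAC ⇒ CA·C·AB·CA·AB
    A ↦ CA
    B ↦ C
    C ↦ AB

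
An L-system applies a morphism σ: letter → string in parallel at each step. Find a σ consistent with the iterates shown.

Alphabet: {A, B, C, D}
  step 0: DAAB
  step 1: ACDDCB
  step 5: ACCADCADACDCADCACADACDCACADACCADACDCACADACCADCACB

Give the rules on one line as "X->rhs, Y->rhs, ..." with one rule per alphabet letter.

A->D, B->CB, C->CA, D->AC

  step 0 ⇒ step 1: DAAB ⇒ AC·D·D·CB
    A ↦ D
    B ↦ CB
    D ↦ AC
    C ↦ CA  (constrained at step 1)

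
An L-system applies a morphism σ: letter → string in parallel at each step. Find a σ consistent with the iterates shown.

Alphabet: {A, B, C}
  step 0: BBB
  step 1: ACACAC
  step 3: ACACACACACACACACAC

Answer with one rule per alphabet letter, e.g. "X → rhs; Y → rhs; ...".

A->B, B->AC, C->BB

  step 0 ⇒ step 1: BBB ⇒ AC·AC·AC
    B ↦ AC
    A ↦ B  (constrained at step 1)
    C ↦ BB  (constrained at step 1)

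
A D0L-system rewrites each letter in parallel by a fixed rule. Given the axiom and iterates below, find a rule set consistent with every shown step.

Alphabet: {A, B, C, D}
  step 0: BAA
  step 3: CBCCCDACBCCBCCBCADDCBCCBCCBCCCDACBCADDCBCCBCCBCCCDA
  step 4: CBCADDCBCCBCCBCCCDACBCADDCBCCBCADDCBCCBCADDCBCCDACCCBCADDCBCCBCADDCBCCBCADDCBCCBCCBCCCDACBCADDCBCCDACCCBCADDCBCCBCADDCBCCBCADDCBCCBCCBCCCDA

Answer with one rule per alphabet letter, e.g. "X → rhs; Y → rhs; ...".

A->CDA, B->ADD, C->CBC, D->C

  step 3 ⇒ step 4: CBCCCDACBCCBCCBCADDCBCCBCCBCCCDACBCADDCBCCBCCBCCCDA ⇒ CBC·ADD·CBC·CBC·CBC·C·CDA·CBC·ADD·CBC·CBC·ADD·CBC·CBC·ADD·CBC·CDA·C·C·CBC·ADD·CBC·CBC·ADD·CBC·CBC·ADD·CBC·CBC·CBC·C·CDA·CBC·ADD·CBC·CDA·C·C·CBC·ADD·CBC·CBC·ADD·CBC·CBC·ADD·CBC·CBC·CBC·C·CDA
    A ↦ CDA
    B ↦ ADD
    C ↦ CBC
    D ↦ C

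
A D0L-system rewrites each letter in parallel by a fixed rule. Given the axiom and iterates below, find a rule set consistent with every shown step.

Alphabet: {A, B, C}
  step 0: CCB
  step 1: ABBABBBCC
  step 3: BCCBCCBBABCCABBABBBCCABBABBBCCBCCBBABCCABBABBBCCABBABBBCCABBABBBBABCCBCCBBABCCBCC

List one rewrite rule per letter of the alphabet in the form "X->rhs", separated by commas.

  step 0 ⇒ step 1: CCB ⇒ ABB·ABB·BCC
    B ↦ BCC
    C ↦ ABB
    A ↦ BBA  (constrained at step 1)

A->BBA, B->BCC, C->ABB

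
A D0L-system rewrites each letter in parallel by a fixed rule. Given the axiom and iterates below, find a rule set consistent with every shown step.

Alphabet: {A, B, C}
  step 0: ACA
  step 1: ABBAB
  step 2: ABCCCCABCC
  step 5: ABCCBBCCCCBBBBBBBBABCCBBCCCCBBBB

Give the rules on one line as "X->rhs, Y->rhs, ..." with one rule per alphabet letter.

A->AB, B->CC, C->B

  step 1 ⇒ step 2: ABBAB ⇒ AB·CC·CC·AB·CC
    A ↦ AB
    B ↦ CC
  step 0 ⇒ step 1: ACA ⇒ AB·B·AB
    C ↦ B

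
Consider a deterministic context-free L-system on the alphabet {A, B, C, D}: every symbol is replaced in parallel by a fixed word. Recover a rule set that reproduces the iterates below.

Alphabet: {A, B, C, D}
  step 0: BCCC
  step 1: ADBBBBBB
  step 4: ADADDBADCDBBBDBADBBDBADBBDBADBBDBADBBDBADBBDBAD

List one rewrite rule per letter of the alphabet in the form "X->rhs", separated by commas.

A->C, B->AD, C->BB, D->DB

  step 0 ⇒ step 1: BCCC ⇒ AD·BB·BB·BB
    B ↦ AD
    C ↦ BB
    A ↦ C  (constrained at step 1)
    D ↦ DB  (constrained at step 1)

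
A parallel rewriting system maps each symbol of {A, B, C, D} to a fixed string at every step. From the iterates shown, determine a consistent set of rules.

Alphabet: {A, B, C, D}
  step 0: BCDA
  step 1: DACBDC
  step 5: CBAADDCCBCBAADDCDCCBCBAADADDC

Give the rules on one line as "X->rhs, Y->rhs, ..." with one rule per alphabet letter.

  step 0 ⇒ step 1: BCDA ⇒ D·A·CB·DC
    A ↦ DC
    B ↦ D
    C ↦ A
    D ↦ CB

A->DC, B->D, C->A, D->CB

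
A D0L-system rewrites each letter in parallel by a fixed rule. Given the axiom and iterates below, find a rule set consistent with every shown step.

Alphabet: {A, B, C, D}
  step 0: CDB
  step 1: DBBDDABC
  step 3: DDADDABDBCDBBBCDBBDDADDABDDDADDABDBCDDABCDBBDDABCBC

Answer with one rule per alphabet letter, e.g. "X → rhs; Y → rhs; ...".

A->BD, B->BC, C->DBB, D->DDA

  step 0 ⇒ step 1: CDB ⇒ DBB·DDA·BC
    B ↦ BC
    C ↦ DBB
    D ↦ DDA
    A ↦ BD  (constrained at step 1)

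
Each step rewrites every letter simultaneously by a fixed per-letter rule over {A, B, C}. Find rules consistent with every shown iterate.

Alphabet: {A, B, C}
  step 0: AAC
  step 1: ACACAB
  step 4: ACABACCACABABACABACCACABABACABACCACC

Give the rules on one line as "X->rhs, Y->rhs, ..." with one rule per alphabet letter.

  step 0 ⇒ step 1: AAC ⇒ AC·AC·AB
    A ↦ AC
    C ↦ AB
    B ↦ C  (constrained at step 1)

A->AC, B->C, C->AB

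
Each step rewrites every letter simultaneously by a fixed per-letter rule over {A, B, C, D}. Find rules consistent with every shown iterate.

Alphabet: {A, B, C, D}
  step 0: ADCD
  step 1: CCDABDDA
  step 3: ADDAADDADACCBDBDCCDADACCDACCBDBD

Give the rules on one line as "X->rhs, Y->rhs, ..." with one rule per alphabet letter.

A->CC, B->AD, C->BD, D->DA

  step 0 ⇒ step 1: ADCD ⇒ CC·DA·BD·DA
    A ↦ CC
    C ↦ BD
    D ↦ DA
    B ↦ AD  (constrained at step 1)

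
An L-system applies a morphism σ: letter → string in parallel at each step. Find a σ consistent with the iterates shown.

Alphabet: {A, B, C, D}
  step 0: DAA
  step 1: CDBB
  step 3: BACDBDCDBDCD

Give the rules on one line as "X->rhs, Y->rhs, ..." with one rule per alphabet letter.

  step 0 ⇒ step 1: DAA ⇒ CD·B·B
    A ↦ B
    D ↦ CD
    B ↦ BD  (constrained at step 1)
    C ↦ A  (constrained at step 1)

A->B, B->BD, C->A, D->CD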